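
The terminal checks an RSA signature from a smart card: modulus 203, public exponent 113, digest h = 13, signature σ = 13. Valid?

yes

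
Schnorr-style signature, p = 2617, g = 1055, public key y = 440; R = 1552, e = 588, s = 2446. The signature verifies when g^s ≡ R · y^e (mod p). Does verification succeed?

g^s mod p:
1055^2 = 1113025 ≡ 800
1055^4 ≡ 800^2 = 640000 ≡ 1452
1055^8 ≡ 1452^2 = 2108304 ≡ 1619
1055^16 ≡ 1619^2 = 2621161 ≡ 1544
1055^32 ≡ 1544^2 = 2383936 ≡ 2466
1055^64 ≡ 2466^2 = 6081156 ≡ 1865
1055^128 ≡ 1865^2 = 3478225 ≡ 232
1055^256 ≡ 232^2 = 53824 ≡ 1484
1055^512 ≡ 1484^2 = 2202256 ≡ 1359
1055^1024 ≡ 1359^2 = 1846881 ≡ 1896
1055^2048 ≡ 1896^2 = 3594816 ≡ 1675
2446 = 2048 + 256 + 128 + 8 + 4 + 2, so 1055^2446 ≡ 1675·1484·232·1619·1452·800 ≡ 17 (mod 2617)
R · y^e mod p:
440^2 = 193600 ≡ 2559
440^4 ≡ 2559^2 = 6548481 ≡ 747
440^8 ≡ 747^2 = 558009 ≡ 588
440^16 ≡ 588^2 = 345744 ≡ 300
440^32 ≡ 300^2 = 90000 ≡ 1022
440^64 ≡ 1022^2 = 1044484 ≡ 301
440^128 ≡ 301^2 = 90601 ≡ 1623
440^256 ≡ 1623^2 = 2634129 ≡ 1427
440^512 ≡ 1427^2 = 2036329 ≡ 303
588 = 512 + 64 + 8 + 4, so 440^588 ≡ 303·301·588·747 ≡ 2386 (mod 2617)
1552·2386 = 3703072 ≡ 17 (mod 2617)
17 ≡ 17 (mod 2617); signature holds.

passes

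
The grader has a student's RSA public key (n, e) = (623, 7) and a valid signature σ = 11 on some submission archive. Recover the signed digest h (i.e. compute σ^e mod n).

σ^2 ≡ 11^2 = 121
σ^4 ≡ 121^2 = 14641 ≡ 312
7 = 4 + 2 + 1, so σ^7 ≡ 312·121·11 ≡ 354 (mod 623)

354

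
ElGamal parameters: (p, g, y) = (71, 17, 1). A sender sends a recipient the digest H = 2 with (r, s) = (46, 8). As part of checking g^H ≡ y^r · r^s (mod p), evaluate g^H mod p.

5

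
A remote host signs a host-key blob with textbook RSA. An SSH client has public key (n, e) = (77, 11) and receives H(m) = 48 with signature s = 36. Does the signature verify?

does not verify

s^2 ≡ 36^2 = 1296 ≡ 64
s^4 ≡ 64^2 = 4096 ≡ 15
s^8 ≡ 15^2 = 225 ≡ 71
11 = 8 + 2 + 1, so s^11 ≡ 71·64·36 ≡ 36 (mod 77)
The recovered value 36 does not match the digest 48.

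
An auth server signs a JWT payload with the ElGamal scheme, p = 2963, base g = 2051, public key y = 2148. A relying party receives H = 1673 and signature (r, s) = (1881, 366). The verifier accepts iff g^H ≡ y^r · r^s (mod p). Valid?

no

Left side g^H mod p:
2051^2 = 4206601 ≡ 2104
2051^4 ≡ 2104^2 = 4426816 ≡ 94
2051^8 ≡ 94^2 = 8836 ≡ 2910
2051^16 ≡ 2910^2 = 8468100 ≡ 2809
2051^32 ≡ 2809^2 = 7890481 ≡ 12
2051^64 ≡ 12^2 = 144
2051^128 ≡ 144^2 = 20736 ≡ 2958
2051^256 ≡ 2958^2 = 8749764 ≡ 25
2051^512 ≡ 25^2 = 625
2051^1024 ≡ 625^2 = 390625 ≡ 2472
1673 = 1024 + 512 + 128 + 8 + 1, so 2051^1673 ≡ 2472·625·2958·2910·2051 ≡ 720 (mod 2963)
Right side y^r · r^s mod p:
2148^2 = 4613904 ≡ 513
2148^4 ≡ 513^2 = 263169 ≡ 2425
2148^8 ≡ 2425^2 = 5880625 ≡ 2033
2148^16 ≡ 2033^2 = 4133089 ≡ 2667
2148^32 ≡ 2667^2 = 7112889 ≡ 1689
2148^64 ≡ 1689^2 = 2852721 ≡ 2315
2148^128 ≡ 2315^2 = 5359225 ≡ 2121
2148^256 ≡ 2121^2 = 4498641 ≡ 807
2148^512 ≡ 807^2 = 651249 ≡ 2352
2148^1024 ≡ 2352^2 = 5531904 ≡ 2946
1881 = 1024 + 512 + 256 + 64 + 16 + 8 + 1, so 2148^1881 ≡ 2946·2352·807·2315·2667·2033·2148 ≡ 1784 (mod 2963)
1881^2 = 3538161 ≡ 339
1881^4 ≡ 339^2 = 114921 ≡ 2327
1881^8 ≡ 2327^2 = 5414929 ≡ 1528
1881^16 ≡ 1528^2 = 2334784 ≡ 2903
1881^32 ≡ 2903^2 = 8427409 ≡ 637
1881^64 ≡ 637^2 = 405769 ≡ 2801
1881^128 ≡ 2801^2 = 7845601 ≡ 2540
1881^256 ≡ 2540^2 = 6451600 ≡ 1149
366 = 256 + 64 + 32 + 8 + 4 + 2, so 1881^366 ≡ 1149·2801·637·1528·2327·339 ≡ 783 (mod 2963)
1784·783 = 1396872 ≡ 1299 (mod 2963)
720 ≠ 1299, so verification fails.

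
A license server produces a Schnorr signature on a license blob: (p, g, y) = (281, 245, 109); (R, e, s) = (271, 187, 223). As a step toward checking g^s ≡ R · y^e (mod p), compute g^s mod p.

245^223 mod 281 = 39

39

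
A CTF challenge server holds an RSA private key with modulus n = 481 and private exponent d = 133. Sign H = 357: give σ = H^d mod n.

32

H^2 ≡ 357^2 = 127449 ≡ 465
H^4 ≡ 465^2 = 216225 ≡ 256
H^8 ≡ 256^2 = 65536 ≡ 120
H^16 ≡ 120^2 = 14400 ≡ 451
H^32 ≡ 451^2 = 203401 ≡ 419
H^64 ≡ 419^2 = 175561 ≡ 477
H^128 ≡ 477^2 = 227529 ≡ 16
133 = 128 + 4 + 1, so H^133 ≡ 16·256·357 ≡ 32 (mod 481)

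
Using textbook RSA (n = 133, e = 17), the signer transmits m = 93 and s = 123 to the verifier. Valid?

Squares mod 133: s^1≡123, s^2≡100, s^4≡25, s^8≡93, s^16≡4
17 = 16 + 1, so s^17 ≡ 4·123 ≡ 93 (mod 133)
93 = m, so the signature checks out.

yes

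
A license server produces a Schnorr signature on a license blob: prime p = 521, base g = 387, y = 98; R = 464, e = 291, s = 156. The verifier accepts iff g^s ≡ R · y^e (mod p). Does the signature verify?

g^s mod p:
Squares mod 521: 387^1≡387, 387^2≡242, 387^4≡212, 387^8≡138, 387^16≡288, 387^32≡105, 387^64≡84, 387^128≡283
156 = 128 + 16 + 8 + 4, so 387^156 ≡ 283·288·138·212 ≡ 5 (mod 521)
R · y^e mod p:
Squares mod 521: 98^1≡98, 98^2≡226, 98^4≡18, 98^8≡324, 98^16≡255, 98^32≡421, 98^64≡101, 98^128≡302, 98^256≡29
291 = 256 + 32 + 2 + 1, so 98^291 ≡ 29·421·226·98 ≡ 201 (mod 521)
464·201 = 93264 ≡ 5 (mod 521)
5 ≡ 5 (mod 521); signature holds.

verifies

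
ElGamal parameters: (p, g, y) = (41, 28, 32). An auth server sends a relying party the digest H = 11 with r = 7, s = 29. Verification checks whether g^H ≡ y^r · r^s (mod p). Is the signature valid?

valid

Left side g^H mod p:
28^2 = 784 ≡ 5
28^4 ≡ 5^2 = 25
28^8 ≡ 25^2 = 625 ≡ 10
11 = 8 + 2 + 1, so 28^11 ≡ 10·5·28 ≡ 6 (mod 41)
Right side y^r · r^s mod p:
32^2 = 1024 ≡ 40
32^4 ≡ 40^2 = 1600 ≡ 1
7 = 4 + 2 + 1, so 32^7 ≡ 1·40·32 ≡ 9 (mod 41)
7^2 = 49 ≡ 8
7^4 ≡ 8^2 = 64 ≡ 23
7^8 ≡ 23^2 = 529 ≡ 37
7^16 ≡ 37^2 = 1369 ≡ 16
29 = 16 + 8 + 4 + 1, so 7^29 ≡ 16·37·23·7 ≡ 28 (mod 41)
9·28 = 252 ≡ 6 (mod 41)
6 ≡ 6 (mod 41), so the signature is genuine.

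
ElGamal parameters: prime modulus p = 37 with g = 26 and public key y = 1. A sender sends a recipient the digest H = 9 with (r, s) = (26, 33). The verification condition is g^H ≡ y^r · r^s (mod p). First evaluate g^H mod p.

1

Squares mod 37: 26^1≡26, 26^2≡10, 26^4≡26, 26^8≡10
9 = 8 + 1, so 26^9 ≡ 10·26 ≡ 1 (mod 37)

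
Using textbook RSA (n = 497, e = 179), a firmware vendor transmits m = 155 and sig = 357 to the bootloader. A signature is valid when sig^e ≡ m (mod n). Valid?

Squares mod 497: sig^1≡357, sig^2≡217, sig^4≡371, sig^8≡469, sig^16≡287, sig^32≡364, sig^64≡294, sig^128≡455
179 = 128 + 32 + 16 + 2 + 1, so sig^179 ≡ 455·364·287·217·357 ≡ 371 (mod 497)
371 ≠ 155, so verification fails.

no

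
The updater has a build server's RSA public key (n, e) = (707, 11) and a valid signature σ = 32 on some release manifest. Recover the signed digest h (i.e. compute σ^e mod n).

170

Squares mod 707: σ^1≡32, σ^2≡317, σ^4≡95, σ^8≡541
11 = 8 + 2 + 1, so σ^11 ≡ 541·317·32 ≡ 170 (mod 707)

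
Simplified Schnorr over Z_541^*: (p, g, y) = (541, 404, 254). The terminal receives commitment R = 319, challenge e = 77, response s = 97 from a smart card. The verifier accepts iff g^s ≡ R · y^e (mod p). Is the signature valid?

g^s mod p:
Squares mod 541: 404^1≡404, 404^2≡375, 404^4≡506, 404^8≡143, 404^16≡432, 404^32≡520, 404^64≡441
97 = 64 + 32 + 1, so 404^97 ≡ 441·520·404 ≡ 112 (mod 541)
R · y^e mod p:
Squares mod 541: 254^1≡254, 254^2≡137, 254^4≡375, 254^8≡506, 254^16≡143, 254^32≡432, 254^64≡520
77 = 64 + 8 + 4 + 1, so 254^77 ≡ 520·506·375·254 ≡ 104 (mod 541)
319·104 = 33176 ≡ 175 (mod 541)
112 ≠ 175; the check fails.

invalid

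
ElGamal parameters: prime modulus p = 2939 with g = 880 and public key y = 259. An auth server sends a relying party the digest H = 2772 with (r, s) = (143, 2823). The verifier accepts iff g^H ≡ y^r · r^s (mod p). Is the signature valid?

invalid

Left side g^H mod p:
880^2 = 774400 ≡ 1443
880^4 ≡ 1443^2 = 2082249 ≡ 1437
880^8 ≡ 1437^2 = 2064969 ≡ 1791
880^16 ≡ 1791^2 = 3207681 ≡ 1232
880^32 ≡ 1232^2 = 1517824 ≡ 1300
880^64 ≡ 1300^2 = 1690000 ≡ 75
880^128 ≡ 75^2 = 5625 ≡ 2686
880^256 ≡ 2686^2 = 7214596 ≡ 2290
880^512 ≡ 2290^2 = 5244100 ≡ 924
880^1024 ≡ 924^2 = 853776 ≡ 1466
880^2048 ≡ 1466^2 = 2149156 ≡ 747
2772 = 2048 + 512 + 128 + 64 + 16 + 4, so 880^2772 ≡ 747·924·2686·75·1232·1437 ≡ 71 (mod 2939)
Right side y^r · r^s mod p:
259^2 = 67081 ≡ 2423
259^4 ≡ 2423^2 = 5870929 ≡ 1746
259^8 ≡ 1746^2 = 3048516 ≡ 773
259^16 ≡ 773^2 = 597529 ≡ 912
259^32 ≡ 912^2 = 831744 ≡ 7
259^64 ≡ 7^2 = 49
259^128 ≡ 49^2 = 2401
143 = 128 + 8 + 4 + 2 + 1, so 259^143 ≡ 2401·773·1746·2423·259 ≡ 1385 (mod 2939)
143^2 = 20449 ≡ 2815
143^4 ≡ 2815^2 = 7924225 ≡ 681
143^8 ≡ 681^2 = 463761 ≡ 2338
143^16 ≡ 2338^2 = 5466244 ≡ 2643
143^32 ≡ 2643^2 = 6985449 ≡ 2385
143^64 ≡ 2385^2 = 5688225 ≡ 1260
143^128 ≡ 1260^2 = 1587600 ≡ 540
143^256 ≡ 540^2 = 291600 ≡ 639
143^512 ≡ 639^2 = 408321 ≡ 2739
143^1024 ≡ 2739^2 = 7502121 ≡ 1793
143^2048 ≡ 1793^2 = 3214849 ≡ 2522
2823 = 2048 + 512 + 256 + 4 + 2 + 1, so 143^2823 ≡ 2522·2739·639·681·2815·143 ≡ 343 (mod 2939)
1385·343 = 475055 ≡ 1876 (mod 2939)
71 ≠ 1876, so verification fails.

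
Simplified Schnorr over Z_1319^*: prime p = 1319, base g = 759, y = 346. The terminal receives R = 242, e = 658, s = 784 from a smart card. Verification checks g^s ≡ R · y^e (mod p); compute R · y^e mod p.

533

346^2 = 119716 ≡ 1006
346^4 ≡ 1006^2 = 1012036 ≡ 363
346^8 ≡ 363^2 = 131769 ≡ 1188
346^16 ≡ 1188^2 = 1411344 ≡ 14
346^32 ≡ 14^2 = 196
346^64 ≡ 196^2 = 38416 ≡ 165
346^128 ≡ 165^2 = 27225 ≡ 845
346^256 ≡ 845^2 = 714025 ≡ 446
346^512 ≡ 446^2 = 198916 ≡ 1066
658 = 512 + 128 + 16 + 2, so 346^658 ≡ 1066·845·14·1006 ≡ 629 (mod 1319)
R · y^e ≡ 242·629 = 152218 ≡ 533 (mod 1319)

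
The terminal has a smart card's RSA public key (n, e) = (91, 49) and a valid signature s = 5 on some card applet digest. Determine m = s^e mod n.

s^2 ≡ 5^2 = 25
s^4 ≡ 25^2 = 625 ≡ 79
s^8 ≡ 79^2 = 6241 ≡ 53
s^16 ≡ 53^2 = 2809 ≡ 79
s^32 ≡ 79^2 = 6241 ≡ 53
49 = 32 + 16 + 1, so s^49 ≡ 53·79·5 ≡ 5 (mod 91)

5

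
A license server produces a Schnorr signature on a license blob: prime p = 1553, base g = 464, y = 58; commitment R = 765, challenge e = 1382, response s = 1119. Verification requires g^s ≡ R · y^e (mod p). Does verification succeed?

fails

g^s mod p:
464^1119 mod 1553 = 23
R · y^e mod p:
58^1382 mod 1553 = 1142
765·1142 = 873630 ≡ 844 (mod 1553)
23 ≠ 844; the check fails.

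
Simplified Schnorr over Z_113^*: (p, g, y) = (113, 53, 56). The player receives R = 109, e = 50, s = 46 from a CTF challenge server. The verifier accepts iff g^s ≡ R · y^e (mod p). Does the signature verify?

verifies

g^s mod p:
Squares mod 113: 53^1≡53, 53^2≡97, 53^4≡30, 53^8≡109, 53^16≡16, 53^32≡30
46 = 32 + 8 + 4 + 2, so 53^46 ≡ 30·109·30·97 ≡ 83 (mod 113)
R · y^e mod p:
Squares mod 113: 56^1≡56, 56^2≡85, 56^4≡106, 56^8≡49, 56^16≡28, 56^32≡106
50 = 32 + 16 + 2, so 56^50 ≡ 106·28·85 ≡ 64 (mod 113)
109·64 = 6976 ≡ 83 (mod 113)
83 ≡ 83 (mod 113); signature holds.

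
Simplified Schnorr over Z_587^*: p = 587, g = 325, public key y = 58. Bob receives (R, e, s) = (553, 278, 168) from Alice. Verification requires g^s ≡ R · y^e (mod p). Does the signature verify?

verifies

g^s mod p:
325^2 = 105625 ≡ 552
325^4 ≡ 552^2 = 304704 ≡ 51
325^8 ≡ 51^2 = 2601 ≡ 253
325^16 ≡ 253^2 = 64009 ≡ 26
325^32 ≡ 26^2 = 676 ≡ 89
325^64 ≡ 89^2 = 7921 ≡ 290
325^128 ≡ 290^2 = 84100 ≡ 159
168 = 128 + 32 + 8, so 325^168 ≡ 159·89·253 ≡ 90 (mod 587)
R · y^e mod p:
58^2 = 3364 ≡ 429
58^4 ≡ 429^2 = 184041 ≡ 310
58^8 ≡ 310^2 = 96100 ≡ 419
58^16 ≡ 419^2 = 175561 ≡ 48
58^32 ≡ 48^2 = 2304 ≡ 543
58^64 ≡ 543^2 = 294849 ≡ 175
58^128 ≡ 175^2 = 30625 ≡ 101
58^256 ≡ 101^2 = 10201 ≡ 222
278 = 256 + 16 + 4 + 2, so 58^278 ≡ 222·48·310·429 ≡ 170 (mod 587)
553·170 = 94010 ≡ 90 (mod 587)
90 ≡ 90 (mod 587); signature holds.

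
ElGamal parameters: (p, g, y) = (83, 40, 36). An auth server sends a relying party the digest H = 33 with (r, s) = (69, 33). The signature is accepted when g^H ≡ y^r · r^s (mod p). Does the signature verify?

Left side g^H mod p:
40^2 = 1600 ≡ 23
40^4 ≡ 23^2 = 529 ≡ 31
40^8 ≡ 31^2 = 961 ≡ 48
40^16 ≡ 48^2 = 2304 ≡ 63
40^32 ≡ 63^2 = 3969 ≡ 68
33 = 32 + 1, so 40^33 ≡ 68·40 ≡ 64 (mod 83)
Right side y^r · r^s mod p:
36^2 = 1296 ≡ 51
36^4 ≡ 51^2 = 2601 ≡ 28
36^8 ≡ 28^2 = 784 ≡ 37
36^16 ≡ 37^2 = 1369 ≡ 41
36^32 ≡ 41^2 = 1681 ≡ 21
36^64 ≡ 21^2 = 441 ≡ 26
69 = 64 + 4 + 1, so 36^69 ≡ 26·28·36 ≡ 63 (mod 83)
69^2 = 4761 ≡ 30
69^4 ≡ 30^2 = 900 ≡ 70
69^8 ≡ 70^2 = 4900 ≡ 3
69^16 ≡ 3^2 = 9
69^32 ≡ 9^2 = 81
33 = 32 + 1, so 69^33 ≡ 81·69 ≡ 28 (mod 83)
63·28 = 1764 ≡ 21 (mod 83)
64 ≠ 21, so verification fails.

does not verify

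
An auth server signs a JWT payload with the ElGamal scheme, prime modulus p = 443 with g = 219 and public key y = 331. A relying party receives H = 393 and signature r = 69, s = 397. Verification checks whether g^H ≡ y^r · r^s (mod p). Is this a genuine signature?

genuine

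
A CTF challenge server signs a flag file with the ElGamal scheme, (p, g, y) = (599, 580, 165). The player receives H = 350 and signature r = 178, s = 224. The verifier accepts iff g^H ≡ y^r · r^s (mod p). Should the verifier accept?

accept

Left side g^H mod p:
580^2 = 336400 ≡ 361
580^4 ≡ 361^2 = 130321 ≡ 338
580^8 ≡ 338^2 = 114244 ≡ 434
580^16 ≡ 434^2 = 188356 ≡ 270
580^32 ≡ 270^2 = 72900 ≡ 421
580^64 ≡ 421^2 = 177241 ≡ 536
580^128 ≡ 536^2 = 287296 ≡ 375
580^256 ≡ 375^2 = 140625 ≡ 459
350 = 256 + 64 + 16 + 8 + 4 + 2, so 580^350 ≡ 459·536·270·434·338·361 ≡ 536 (mod 599)
Right side y^r · r^s mod p:
165^2 = 27225 ≡ 270
165^4 ≡ 270^2 = 72900 ≡ 421
165^8 ≡ 421^2 = 177241 ≡ 536
165^16 ≡ 536^2 = 287296 ≡ 375
165^32 ≡ 375^2 = 140625 ≡ 459
165^64 ≡ 459^2 = 210681 ≡ 432
165^128 ≡ 432^2 = 186624 ≡ 335
178 = 128 + 32 + 16 + 2, so 165^178 ≡ 335·459·375·270 ≡ 212 (mod 599)
178^2 = 31684 ≡ 536
178^4 ≡ 536^2 = 287296 ≡ 375
178^8 ≡ 375^2 = 140625 ≡ 459
178^16 ≡ 459^2 = 210681 ≡ 432
178^32 ≡ 432^2 = 186624 ≡ 335
178^64 ≡ 335^2 = 112225 ≡ 212
178^128 ≡ 212^2 = 44944 ≡ 19
224 = 128 + 64 + 32, so 178^224 ≡ 19·212·335 ≡ 432 (mod 599)
212·432 = 91584 ≡ 536 (mod 599)
536 ≡ 536 (mod 599), so the signature is genuine.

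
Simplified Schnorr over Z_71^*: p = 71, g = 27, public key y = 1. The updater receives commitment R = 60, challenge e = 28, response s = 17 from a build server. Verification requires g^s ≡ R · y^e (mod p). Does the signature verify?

verifies

g^s mod p:
27^17 mod 71 = 60
R · y^e mod p:
1^28 mod 71 = 1
60·1 = 60 ≡ 60 (mod 71)
60 ≡ 60 (mod 71); signature holds.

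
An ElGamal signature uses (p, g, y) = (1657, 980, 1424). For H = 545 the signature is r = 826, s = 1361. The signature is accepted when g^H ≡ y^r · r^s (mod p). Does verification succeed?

Left side g^H mod p:
980^2 = 960400 ≡ 997
980^4 ≡ 997^2 = 994009 ≡ 1466
980^8 ≡ 1466^2 = 2149156 ≡ 27
980^16 ≡ 27^2 = 729
980^32 ≡ 729^2 = 531441 ≡ 1201
980^64 ≡ 1201^2 = 1442401 ≡ 811
980^128 ≡ 811^2 = 657721 ≡ 1549
980^256 ≡ 1549^2 = 2399401 ≡ 65
980^512 ≡ 65^2 = 4225 ≡ 911
545 = 512 + 32 + 1, so 980^545 ≡ 911·1201·980 ≡ 650 (mod 1657)
Right side y^r · r^s mod p:
1424^2 = 2027776 ≡ 1265
1424^4 ≡ 1265^2 = 1600225 ≡ 1220
1424^8 ≡ 1220^2 = 1488400 ≡ 414
1424^16 ≡ 414^2 = 171396 ≡ 725
1424^32 ≡ 725^2 = 525625 ≡ 356
1424^64 ≡ 356^2 = 126736 ≡ 804
1424^128 ≡ 804^2 = 646416 ≡ 186
1424^256 ≡ 186^2 = 34596 ≡ 1456
1424^512 ≡ 1456^2 = 2119936 ≡ 633
826 = 512 + 256 + 32 + 16 + 8 + 2, so 1424^826 ≡ 633·1456·356·725·414·1265 ≡ 782 (mod 1657)
826^2 = 682276 ≡ 1249
826^4 ≡ 1249^2 = 1560001 ≡ 764
826^8 ≡ 764^2 = 583696 ≡ 432
826^16 ≡ 432^2 = 186624 ≡ 1040
826^32 ≡ 1040^2 = 1081600 ≡ 1236
826^64 ≡ 1236^2 = 1527696 ≡ 1599
826^128 ≡ 1599^2 = 2556801 ≡ 50
826^256 ≡ 50^2 = 2500 ≡ 843
826^512 ≡ 843^2 = 710649 ≡ 1453
826^1024 ≡ 1453^2 = 2111209 ≡ 191
1361 = 1024 + 256 + 64 + 16 + 1, so 826^1361 ≡ 191·843·1599·1040·826 ≡ 378 (mod 1657)
782·378 = 295596 ≡ 650 (mod 1657)
650 ≡ 650 (mod 1657), so the signature is genuine.

passes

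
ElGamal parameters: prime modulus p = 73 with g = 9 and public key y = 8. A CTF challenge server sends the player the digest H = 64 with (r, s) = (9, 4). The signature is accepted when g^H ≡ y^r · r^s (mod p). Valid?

yes

Left side g^H mod p:
Squares mod 73: 9^1≡9, 9^2≡8, 9^4≡64, 9^8≡8, 9^16≡64, 9^32≡8, 9^64≡64
9^64 ≡ 64 (mod 73)
Right side y^r · r^s mod p:
Squares mod 73: 8^1≡8, 8^2≡64, 8^4≡8, 8^8≡64
9 = 8 + 1, so 8^9 ≡ 64·8 ≡ 1 (mod 73)
Squares mod 73: 9^1≡9, 9^2≡8, 9^4≡64
9^4 ≡ 64 (mod 73)
1·64 = 64 ≡ 64 (mod 73)
64 ≡ 64 (mod 73), so the signature is genuine.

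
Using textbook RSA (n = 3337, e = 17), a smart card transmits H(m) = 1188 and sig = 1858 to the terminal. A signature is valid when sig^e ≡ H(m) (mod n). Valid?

sig^2 ≡ 1858^2 = 3452164 ≡ 1706
sig^4 ≡ 1706^2 = 2910436 ≡ 572
sig^8 ≡ 572^2 = 327184 ≡ 158
sig^16 ≡ 158^2 = 24964 ≡ 1605
17 = 16 + 1, so sig^17 ≡ 1605·1858 ≡ 2149 (mod 3337)
sig^17 mod 3337 = 2149, but H(m) = 1188.

no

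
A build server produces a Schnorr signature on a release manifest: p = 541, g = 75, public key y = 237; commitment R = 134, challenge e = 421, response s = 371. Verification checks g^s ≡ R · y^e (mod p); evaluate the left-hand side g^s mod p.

372

75^371 mod 541 = 372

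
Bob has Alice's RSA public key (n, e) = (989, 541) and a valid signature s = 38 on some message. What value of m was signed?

212

s^2 ≡ 38^2 = 1444 ≡ 455
s^4 ≡ 455^2 = 207025 ≡ 324
s^8 ≡ 324^2 = 104976 ≡ 142
s^16 ≡ 142^2 = 20164 ≡ 384
s^32 ≡ 384^2 = 147456 ≡ 95
s^64 ≡ 95^2 = 9025 ≡ 124
s^128 ≡ 124^2 = 15376 ≡ 541
s^256 ≡ 541^2 = 292681 ≡ 926
s^512 ≡ 926^2 = 857476 ≡ 13
541 = 512 + 16 + 8 + 4 + 1, so s^541 ≡ 13·384·142·324·38 ≡ 212 (mod 989)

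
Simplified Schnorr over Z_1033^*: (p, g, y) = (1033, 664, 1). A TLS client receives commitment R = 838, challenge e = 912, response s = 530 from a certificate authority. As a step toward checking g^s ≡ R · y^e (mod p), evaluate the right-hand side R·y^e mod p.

1^912 mod 1033 = 1
R · y^e ≡ 838·1 = 838 ≡ 838 (mod 1033)

838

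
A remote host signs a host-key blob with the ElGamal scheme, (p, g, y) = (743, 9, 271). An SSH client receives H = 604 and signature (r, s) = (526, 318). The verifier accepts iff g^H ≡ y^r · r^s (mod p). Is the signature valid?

invalid

Left side g^H mod p:
9^2 = 81
9^4 ≡ 81^2 = 6561 ≡ 617
9^8 ≡ 617^2 = 380689 ≡ 273
9^16 ≡ 273^2 = 74529 ≡ 229
9^32 ≡ 229^2 = 52441 ≡ 431
9^64 ≡ 431^2 = 185761 ≡ 11
9^128 ≡ 11^2 = 121
9^256 ≡ 121^2 = 14641 ≡ 524
9^512 ≡ 524^2 = 274576 ≡ 409
604 = 512 + 64 + 16 + 8 + 4, so 9^604 ≡ 409·11·229·273·617 ≡ 703 (mod 743)
Right side y^r · r^s mod p:
271^2 = 73441 ≡ 627
271^4 ≡ 627^2 = 393129 ≡ 82
271^8 ≡ 82^2 = 6724 ≡ 37
271^16 ≡ 37^2 = 1369 ≡ 626
271^32 ≡ 626^2 = 391876 ≡ 315
271^64 ≡ 315^2 = 99225 ≡ 406
271^128 ≡ 406^2 = 164836 ≡ 633
271^256 ≡ 633^2 = 400689 ≡ 212
271^512 ≡ 212^2 = 44944 ≡ 364
526 = 512 + 8 + 4 + 2, so 271^526 ≡ 364·37·82·627 ≡ 444 (mod 743)
526^2 = 276676 ≡ 280
526^4 ≡ 280^2 = 78400 ≡ 385
526^8 ≡ 385^2 = 148225 ≡ 368
526^16 ≡ 368^2 = 135424 ≡ 198
526^32 ≡ 198^2 = 39204 ≡ 568
526^64 ≡ 568^2 = 322624 ≡ 162
526^128 ≡ 162^2 = 26244 ≡ 239
526^256 ≡ 239^2 = 57121 ≡ 653
318 = 256 + 32 + 16 + 8 + 4 + 2, so 526^318 ≡ 653·568·198·368·385·280 ≡ 1 (mod 743)
444·1 = 444 ≡ 444 (mod 743)
703 ≠ 444, so verification fails.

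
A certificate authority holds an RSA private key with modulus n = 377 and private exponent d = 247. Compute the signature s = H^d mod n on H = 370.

241

H^2 ≡ 370^2 = 136900 ≡ 49
H^4 ≡ 49^2 = 2401 ≡ 139
H^8 ≡ 139^2 = 19321 ≡ 94
H^16 ≡ 94^2 = 8836 ≡ 165
H^32 ≡ 165^2 = 27225 ≡ 81
H^64 ≡ 81^2 = 6561 ≡ 152
H^128 ≡ 152^2 = 23104 ≡ 107
247 = 128 + 64 + 32 + 16 + 4 + 2 + 1, so H^247 ≡ 107·152·81·165·139·49·370 ≡ 241 (mod 377)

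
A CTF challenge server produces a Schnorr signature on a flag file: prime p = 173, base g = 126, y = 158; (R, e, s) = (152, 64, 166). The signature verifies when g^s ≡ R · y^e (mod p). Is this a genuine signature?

g^s mod p:
Squares mod 173: 126^1≡126, 126^2≡133, 126^4≡43, 126^8≡119, 126^16≡148, 126^32≡106, 126^64≡164, 126^128≡81
166 = 128 + 32 + 4 + 2, so 126^166 ≡ 81·106·43·133 ≡ 52 (mod 173)
R · y^e mod p:
Squares mod 173: 158^1≡158, 158^2≡52, 158^4≡109, 158^8≡117, 158^16≡22, 158^32≡138, 158^64≡14
158^64 ≡ 14 (mod 173)
152·14 = 2128 ≡ 52 (mod 173)
52 ≡ 52 (mod 173); signature holds.

genuine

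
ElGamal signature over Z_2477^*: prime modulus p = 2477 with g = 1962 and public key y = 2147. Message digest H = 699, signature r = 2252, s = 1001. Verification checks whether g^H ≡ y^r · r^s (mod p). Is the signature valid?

valid

Left side g^H mod p:
1962^2 = 3849444 ≡ 186
1962^4 ≡ 186^2 = 34596 ≡ 2395
1962^8 ≡ 2395^2 = 5736025 ≡ 1770
1962^16 ≡ 1770^2 = 3132900 ≡ 1972
1962^32 ≡ 1972^2 = 3888784 ≡ 2371
1962^64 ≡ 2371^2 = 5621641 ≡ 1328
1962^128 ≡ 1328^2 = 1763584 ≡ 2437
1962^256 ≡ 2437^2 = 5938969 ≡ 1600
1962^512 ≡ 1600^2 = 2560000 ≡ 1259
699 = 512 + 128 + 32 + 16 + 8 + 2 + 1, so 1962^699 ≡ 1259·2437·2371·1972·1770·186·1962 ≡ 1850 (mod 2477)
Right side y^r · r^s mod p:
2147^2 = 4609609 ≡ 2389
2147^4 ≡ 2389^2 = 5707321 ≡ 313
2147^8 ≡ 313^2 = 97969 ≡ 1366
2147^16 ≡ 1366^2 = 1865956 ≡ 775
2147^32 ≡ 775^2 = 600625 ≡ 1191
2147^64 ≡ 1191^2 = 1418481 ≡ 1637
2147^128 ≡ 1637^2 = 2679769 ≡ 2132
2147^256 ≡ 2132^2 = 4545424 ≡ 129
2147^512 ≡ 129^2 = 16641 ≡ 1779
2147^1024 ≡ 1779^2 = 3164841 ≡ 1712
2147^2048 ≡ 1712^2 = 2930944 ≡ 653
2252 = 2048 + 128 + 64 + 8 + 4, so 2147^2252 ≡ 653·2132·1637·1366·313 ≡ 2083 (mod 2477)
2252^2 = 5071504 ≡ 1085
2252^4 ≡ 1085^2 = 1177225 ≡ 650
2252^8 ≡ 650^2 = 422500 ≡ 1410
2252^16 ≡ 1410^2 = 1988100 ≡ 1546
2252^32 ≡ 1546^2 = 2390116 ≡ 2288
2252^64 ≡ 2288^2 = 5234944 ≡ 1043
2252^128 ≡ 1043^2 = 1087849 ≡ 446
2252^256 ≡ 446^2 = 198916 ≡ 756
2252^512 ≡ 756^2 = 571536 ≡ 1826
1001 = 512 + 256 + 128 + 64 + 32 + 8 + 1, so 2252^1001 ≡ 1826·756·446·1043·2288·1410·2252 ≡ 712 (mod 2477)
2083·712 = 1483096 ≡ 1850 (mod 2477)
1850 ≡ 1850 (mod 2477), so the signature is genuine.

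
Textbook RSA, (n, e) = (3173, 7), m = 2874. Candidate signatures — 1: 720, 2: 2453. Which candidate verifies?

1

Candidate 1: Squares mod 3173: 720^1≡720, 720^2≡1201, 720^4≡1859; 7 = 4 + 2 + 1, so 720^7 ≡ 1859·1201·720 ≡ 2874 (mod 3173)
  → matches m = 2874
Candidate 2: Squares mod 3173: 2453^1≡2453, 2453^2≡1201, 2453^4≡1859; 7 = 4 + 2 + 1, so 2453^7 ≡ 1859·1201·2453 ≡ 299 (mod 3173)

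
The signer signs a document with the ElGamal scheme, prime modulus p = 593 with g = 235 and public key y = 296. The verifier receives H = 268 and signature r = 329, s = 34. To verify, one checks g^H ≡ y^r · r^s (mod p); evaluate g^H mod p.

235^268 mod 593 = 282

282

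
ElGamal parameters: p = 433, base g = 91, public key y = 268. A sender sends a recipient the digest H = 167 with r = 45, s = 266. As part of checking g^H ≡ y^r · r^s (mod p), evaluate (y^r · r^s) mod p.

268^45 mod 433 = 265
45^266 mod 433 = 140
y^r · r^s ≡ 265·140 = 37100 ≡ 295 (mod 433)

295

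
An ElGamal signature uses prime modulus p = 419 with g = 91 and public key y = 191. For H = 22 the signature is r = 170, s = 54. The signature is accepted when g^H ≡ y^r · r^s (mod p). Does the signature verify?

does not verify

Left side g^H mod p:
91^2 = 8281 ≡ 320
91^4 ≡ 320^2 = 102400 ≡ 164
91^8 ≡ 164^2 = 26896 ≡ 80
91^16 ≡ 80^2 = 6400 ≡ 115
22 = 16 + 4 + 2, so 91^22 ≡ 115·164·320 ≡ 343 (mod 419)
Right side y^r · r^s mod p:
191^2 = 36481 ≡ 28
191^4 ≡ 28^2 = 784 ≡ 365
191^8 ≡ 365^2 = 133225 ≡ 402
191^16 ≡ 402^2 = 161604 ≡ 289
191^32 ≡ 289^2 = 83521 ≡ 140
191^64 ≡ 140^2 = 19600 ≡ 326
191^128 ≡ 326^2 = 106276 ≡ 269
170 = 128 + 32 + 8 + 2, so 191^170 ≡ 269·140·402·28 ≡ 336 (mod 419)
170^2 = 28900 ≡ 408
170^4 ≡ 408^2 = 166464 ≡ 121
170^8 ≡ 121^2 = 14641 ≡ 395
170^16 ≡ 395^2 = 156025 ≡ 157
170^32 ≡ 157^2 = 24649 ≡ 347
54 = 32 + 16 + 4 + 2, so 170^54 ≡ 347·157·121·408 ≡ 172 (mod 419)
336·172 = 57792 ≡ 389 (mod 419)
343 ≠ 389, so verification fails.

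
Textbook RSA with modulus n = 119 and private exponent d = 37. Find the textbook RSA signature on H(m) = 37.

107

Squares mod 119: (H(m))^1≡37, (H(m))^2≡60, (H(m))^4≡30, (H(m))^8≡67, (H(m))^16≡86, (H(m))^32≡18
37 = 32 + 4 + 1, so (H(m))^37 ≡ 18·30·37 ≡ 107 (mod 119)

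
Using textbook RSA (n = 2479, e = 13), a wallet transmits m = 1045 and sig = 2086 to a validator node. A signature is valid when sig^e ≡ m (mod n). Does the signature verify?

sig^2 ≡ 2086^2 = 4351396 ≡ 751
sig^4 ≡ 751^2 = 564001 ≡ 1268
sig^8 ≡ 1268^2 = 1607824 ≡ 1432
13 = 8 + 4 + 1, so sig^13 ≡ 1432·1268·2086 ≡ 14 (mod 2479)
14 ≠ 1045, so verification fails.

does not verify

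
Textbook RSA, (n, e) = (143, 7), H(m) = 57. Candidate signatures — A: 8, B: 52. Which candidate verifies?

A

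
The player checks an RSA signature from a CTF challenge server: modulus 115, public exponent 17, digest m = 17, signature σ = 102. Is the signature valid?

σ^17 mod 115 = 17
σ^17 mod 115 = 17 matches m.

valid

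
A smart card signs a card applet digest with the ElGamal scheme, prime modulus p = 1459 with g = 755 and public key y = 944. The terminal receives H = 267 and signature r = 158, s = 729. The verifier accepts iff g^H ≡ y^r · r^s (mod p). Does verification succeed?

Left side g^H mod p:
Squares mod 1459: 755^1≡755, 755^2≡1015, 755^4≡171, 755^8≡61, 755^16≡803, 755^32≡1390, 755^64≡384, 755^128≡97, 755^256≡655
267 = 256 + 8 + 2 + 1, so 755^267 ≡ 655·61·1015·755 ≡ 1194 (mod 1459)
Right side y^r · r^s mod p:
Squares mod 1459: 944^1≡944, 944^2≡1146, 944^4≡216, 944^8≡1427, 944^16≡1024, 944^32≡1014, 944^64≡1060, 944^128≡170
158 = 128 + 16 + 8 + 4 + 2, so 944^158 ≡ 170·1024·1427·216·1146 ≡ 265 (mod 1459)
Squares mod 1459: 158^1≡158, 158^2≡161, 158^4≡1118, 158^8≡1020, 158^16≡133, 158^32≡181, 158^64≡663, 158^128≡410, 158^256≡315, 158^512≡13
729 = 512 + 128 + 64 + 16 + 8 + 1, so 158^729 ≡ 13·410·663·133·1020·158 ≡ 1458 (mod 1459)
265·1458 = 386370 ≡ 1194 (mod 1459)
1194 ≡ 1194 (mod 1459), so the signature is genuine.

passes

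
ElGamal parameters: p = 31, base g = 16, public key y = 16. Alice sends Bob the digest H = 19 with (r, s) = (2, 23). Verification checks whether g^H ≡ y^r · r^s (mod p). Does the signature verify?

Left side g^H mod p:
Squares mod 31: 16^1≡16, 16^2≡8, 16^4≡2, 16^8≡4, 16^16≡16
19 = 16 + 2 + 1, so 16^19 ≡ 16·8·16 ≡ 2 (mod 31)
Right side y^r · r^s mod p:
Squares mod 31: 16^1≡16, 16^2≡8
16^2 ≡ 8 (mod 31)
Squares mod 31: 2^1≡2, 2^2≡4, 2^4≡16, 2^8≡8, 2^16≡2
23 = 16 + 4 + 2 + 1, so 2^23 ≡ 2·16·4·2 ≡ 8 (mod 31)
8·8 = 64 ≡ 2 (mod 31)
2 ≡ 2 (mod 31), so the signature is genuine.

verifies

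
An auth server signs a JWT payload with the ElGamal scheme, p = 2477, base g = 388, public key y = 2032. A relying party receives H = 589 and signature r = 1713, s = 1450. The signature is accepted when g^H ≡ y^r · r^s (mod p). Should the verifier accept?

reject

Left side g^H mod p:
388^2 = 150544 ≡ 1924
388^4 ≡ 1924^2 = 3701776 ≡ 1138
388^8 ≡ 1138^2 = 1295044 ≡ 2050
388^16 ≡ 2050^2 = 4202500 ≡ 1508
388^32 ≡ 1508^2 = 2274064 ≡ 178
388^64 ≡ 178^2 = 31684 ≡ 1960
388^128 ≡ 1960^2 = 3841600 ≡ 2250
388^256 ≡ 2250^2 = 5062500 ≡ 1989
388^512 ≡ 1989^2 = 3956121 ≡ 352
589 = 512 + 64 + 8 + 4 + 1, so 388^589 ≡ 352·1960·2050·1138·388 ≡ 845 (mod 2477)
Right side y^r · r^s mod p:
2032^2 = 4129024 ≡ 2342
2032^4 ≡ 2342^2 = 5484964 ≡ 886
2032^8 ≡ 886^2 = 784996 ≡ 2264
2032^16 ≡ 2264^2 = 5125696 ≡ 783
2032^32 ≡ 783^2 = 613089 ≡ 1270
2032^64 ≡ 1270^2 = 1612900 ≡ 373
2032^128 ≡ 373^2 = 139129 ≡ 417
2032^256 ≡ 417^2 = 173889 ≡ 499
2032^512 ≡ 499^2 = 249001 ≡ 1301
2032^1024 ≡ 1301^2 = 1692601 ≡ 810
1713 = 1024 + 512 + 128 + 32 + 16 + 1, so 2032^1713 ≡ 810·1301·417·1270·783·2032 ≡ 1110 (mod 2477)
1713^2 = 2934369 ≡ 1601
1713^4 ≡ 1601^2 = 2563201 ≡ 1983
1713^8 ≡ 1983^2 = 3932289 ≡ 1290
1713^16 ≡ 1290^2 = 1664100 ≡ 2033
1713^32 ≡ 2033^2 = 4133089 ≡ 1453
1713^64 ≡ 1453^2 = 2111209 ≡ 805
1713^128 ≡ 805^2 = 648025 ≡ 1528
1713^256 ≡ 1528^2 = 2334784 ≡ 1450
1713^512 ≡ 1450^2 = 2102500 ≡ 2004
1713^1024 ≡ 2004^2 = 4016016 ≡ 799
1450 = 1024 + 256 + 128 + 32 + 8 + 2, so 1713^1450 ≡ 799·1450·1528·1453·1290·1601 ≡ 2412 (mod 2477)
1110·2412 = 2677320 ≡ 2160 (mod 2477)
845 ≠ 2160, so verification fails.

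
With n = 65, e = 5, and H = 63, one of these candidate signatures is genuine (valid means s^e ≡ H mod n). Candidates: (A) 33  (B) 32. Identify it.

Candidate A: Squares mod 65: 33^1≡33, 33^2≡49, 33^4≡61; 5 = 4 + 1, so 33^5 ≡ 61·33 ≡ 63 (mod 65)
  → matches H = 63
Candidate B: Squares mod 65: 32^1≡32, 32^2≡49, 32^4≡61; 5 = 4 + 1, so 32^5 ≡ 61·32 ≡ 2 (mod 65)

A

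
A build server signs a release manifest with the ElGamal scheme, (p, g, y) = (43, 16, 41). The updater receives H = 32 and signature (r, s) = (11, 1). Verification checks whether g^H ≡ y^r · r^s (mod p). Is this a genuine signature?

genuine

Left side g^H mod p:
Squares mod 43: 16^1≡16, 16^2≡41, 16^4≡4, 16^8≡16, 16^16≡41, 16^32≡4
16^32 ≡ 4 (mod 43)
Right side y^r · r^s mod p:
Squares mod 43: 41^1≡41, 41^2≡4, 41^4≡16, 41^8≡41
11 = 8 + 2 + 1, so 41^11 ≡ 41·4·41 ≡ 16 (mod 43)
11^1 mod 43 = 11
16·11 = 176 ≡ 4 (mod 43)
4 ≡ 4 (mod 43), so the signature is genuine.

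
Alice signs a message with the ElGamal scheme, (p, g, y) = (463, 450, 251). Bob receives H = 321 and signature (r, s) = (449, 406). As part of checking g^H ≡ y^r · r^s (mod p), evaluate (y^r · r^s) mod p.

34

251^2 = 63001 ≡ 33
251^4 ≡ 33^2 = 1089 ≡ 163
251^8 ≡ 163^2 = 26569 ≡ 178
251^16 ≡ 178^2 = 31684 ≡ 200
251^32 ≡ 200^2 = 40000 ≡ 182
251^64 ≡ 182^2 = 33124 ≡ 251
251^128 ≡ 251^2 = 63001 ≡ 33
251^256 ≡ 33^2 = 1089 ≡ 163
449 = 256 + 128 + 64 + 1, so 251^449 ≡ 163·33·251·251 ≡ 178 (mod 463)
449^2 = 201601 ≡ 196
449^4 ≡ 196^2 = 38416 ≡ 450
449^8 ≡ 450^2 = 202500 ≡ 169
449^16 ≡ 169^2 = 28561 ≡ 318
449^32 ≡ 318^2 = 101124 ≡ 190
449^64 ≡ 190^2 = 36100 ≡ 449
449^128 ≡ 449^2 = 201601 ≡ 196
449^256 ≡ 196^2 = 38416 ≡ 450
406 = 256 + 128 + 16 + 4 + 2, so 449^406 ≡ 450·196·318·450·196 ≡ 21 (mod 463)
y^r · r^s ≡ 178·21 = 3738 ≡ 34 (mod 463)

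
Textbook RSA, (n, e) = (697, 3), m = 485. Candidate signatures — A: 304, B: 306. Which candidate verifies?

A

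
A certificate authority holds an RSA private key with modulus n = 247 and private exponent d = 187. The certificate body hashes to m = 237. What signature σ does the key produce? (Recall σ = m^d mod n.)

m^2 ≡ 237^2 = 56169 ≡ 100
m^4 ≡ 100^2 = 10000 ≡ 120
m^8 ≡ 120^2 = 14400 ≡ 74
m^16 ≡ 74^2 = 5476 ≡ 42
m^32 ≡ 42^2 = 1764 ≡ 35
m^64 ≡ 35^2 = 1225 ≡ 237
m^128 ≡ 237^2 = 56169 ≡ 100
187 = 128 + 32 + 16 + 8 + 2 + 1, so m^187 ≡ 100·35·42·74·100·237 ≡ 42 (mod 247)

42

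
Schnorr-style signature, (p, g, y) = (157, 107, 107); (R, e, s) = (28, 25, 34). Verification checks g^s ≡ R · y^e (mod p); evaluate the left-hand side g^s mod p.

Squares mod 157: 107^1≡107, 107^2≡145, 107^4≡144, 107^8≡12, 107^16≡144, 107^32≡12
34 = 32 + 2, so 107^34 ≡ 12·145 ≡ 13 (mod 157)

13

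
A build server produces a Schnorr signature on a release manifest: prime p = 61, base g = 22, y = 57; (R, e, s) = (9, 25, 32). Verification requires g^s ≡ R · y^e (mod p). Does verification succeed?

passes

g^s mod p:
Squares mod 61: 22^1≡22, 22^2≡57, 22^4≡16, 22^8≡12, 22^16≡22, 22^32≡57
22^32 ≡ 57 (mod 61)
R · y^e mod p:
Squares mod 61: 57^1≡57, 57^2≡16, 57^4≡12, 57^8≡22, 57^16≡57
25 = 16 + 8 + 1, so 57^25 ≡ 57·22·57 ≡ 47 (mod 61)
9·47 = 423 ≡ 57 (mod 61)
57 ≡ 57 (mod 61); signature holds.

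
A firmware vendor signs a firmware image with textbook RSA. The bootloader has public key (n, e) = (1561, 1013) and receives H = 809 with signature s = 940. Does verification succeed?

passes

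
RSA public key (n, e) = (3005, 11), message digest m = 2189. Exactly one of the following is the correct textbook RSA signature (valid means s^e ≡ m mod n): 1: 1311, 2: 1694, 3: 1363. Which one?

2

Candidate 1: Squares mod 3005: 1311^1≡1311, 1311^2≡2866, 1311^4≡1291, 1311^8≡1911; 11 = 8 + 2 + 1, so 1311^11 ≡ 1911·2866·1311 ≡ 816 (mod 3005)
Candidate 2: Squares mod 3005: 1694^1≡1694, 1694^2≡2866, 1694^4≡1291, 1694^8≡1911; 11 = 8 + 2 + 1, so 1694^11 ≡ 1911·2866·1694 ≡ 2189 (mod 3005)
  → matches m = 2189
Candidate 3: Squares mod 3005: 1363^1≡1363, 1363^2≡679, 1363^4≡1276, 1363^8≡2471; 11 = 8 + 2 + 1, so 1363^11 ≡ 2471·679·1363 ≡ 587 (mod 3005)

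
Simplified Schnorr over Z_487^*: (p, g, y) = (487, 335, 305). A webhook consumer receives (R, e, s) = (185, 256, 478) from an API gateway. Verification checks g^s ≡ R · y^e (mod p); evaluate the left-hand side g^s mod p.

480

335^478 mod 487 = 480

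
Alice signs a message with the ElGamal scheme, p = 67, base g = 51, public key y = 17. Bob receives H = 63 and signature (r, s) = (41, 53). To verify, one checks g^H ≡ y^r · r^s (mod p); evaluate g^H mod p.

52

51^63 mod 67 = 52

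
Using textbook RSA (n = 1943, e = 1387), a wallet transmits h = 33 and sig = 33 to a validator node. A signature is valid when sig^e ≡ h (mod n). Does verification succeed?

passes

sig^2 ≡ 33^2 = 1089
sig^4 ≡ 1089^2 = 1185921 ≡ 691
sig^8 ≡ 691^2 = 477481 ≡ 1446
sig^16 ≡ 1446^2 = 2090916 ≡ 248
sig^32 ≡ 248^2 = 61504 ≡ 1271
sig^64 ≡ 1271^2 = 1615441 ≡ 808
sig^128 ≡ 808^2 = 652864 ≡ 16
sig^256 ≡ 16^2 = 256
sig^512 ≡ 256^2 = 65536 ≡ 1417
sig^1024 ≡ 1417^2 = 2007889 ≡ 770
1387 = 1024 + 256 + 64 + 32 + 8 + 2 + 1, so sig^1387 ≡ 770·256·808·1271·1446·1089·33 ≡ 33 (mod 1943)
Since 33 equals the digest 33, verification succeeds.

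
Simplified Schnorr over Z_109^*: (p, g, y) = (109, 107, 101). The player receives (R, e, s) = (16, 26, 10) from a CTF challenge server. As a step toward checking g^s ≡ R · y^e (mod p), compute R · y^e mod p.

101^2 = 10201 ≡ 64
101^4 ≡ 64^2 = 4096 ≡ 63
101^8 ≡ 63^2 = 3969 ≡ 45
101^16 ≡ 45^2 = 2025 ≡ 63
26 = 16 + 8 + 2, so 101^26 ≡ 63·45·64 ≡ 64 (mod 109)
R · y^e ≡ 16·64 = 1024 ≡ 43 (mod 109)

43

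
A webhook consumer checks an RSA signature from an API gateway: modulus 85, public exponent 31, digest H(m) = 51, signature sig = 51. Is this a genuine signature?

genuine

Squares mod 85: sig^1≡51, sig^2≡51, sig^4≡51, sig^8≡51, sig^16≡51
31 = 16 + 8 + 4 + 2 + 1, so sig^31 ≡ 51·51·51·51·51 ≡ 51 (mod 85)
sig^31 mod 85 = 51 matches H(m).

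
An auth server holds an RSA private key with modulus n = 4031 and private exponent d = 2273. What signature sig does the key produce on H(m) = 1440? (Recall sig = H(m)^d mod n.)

1355

(H(m))^2 ≡ 1440^2 = 2073600 ≡ 1666
(H(m))^4 ≡ 1666^2 = 2775556 ≡ 2228
(H(m))^8 ≡ 2228^2 = 4963984 ≡ 1823
(H(m))^16 ≡ 1823^2 = 3323329 ≡ 1785
(H(m))^32 ≡ 1785^2 = 3186225 ≡ 1735
(H(m))^64 ≡ 1735^2 = 3010225 ≡ 3099
(H(m))^128 ≡ 3099^2 = 9603801 ≡ 1959
(H(m))^256 ≡ 1959^2 = 3837681 ≡ 169
(H(m))^512 ≡ 169^2 = 28561 ≡ 344
(H(m))^1024 ≡ 344^2 = 118336 ≡ 1437
(H(m))^2048 ≡ 1437^2 = 2064969 ≡ 1097
2273 = 2048 + 128 + 64 + 32 + 1, so (H(m))^2273 ≡ 1097·1959·3099·1735·1440 ≡ 1355 (mod 4031)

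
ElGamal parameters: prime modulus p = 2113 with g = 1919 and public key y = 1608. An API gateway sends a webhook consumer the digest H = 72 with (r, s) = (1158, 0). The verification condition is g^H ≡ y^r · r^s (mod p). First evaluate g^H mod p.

1919^2 = 3682561 ≡ 1715
1919^4 ≡ 1715^2 = 2941225 ≡ 2042
1919^8 ≡ 2042^2 = 4169764 ≡ 815
1919^16 ≡ 815^2 = 664225 ≡ 743
1919^32 ≡ 743^2 = 552049 ≡ 556
1919^64 ≡ 556^2 = 309136 ≡ 638
72 = 64 + 8, so 1919^72 ≡ 638·815 ≡ 172 (mod 2113)

172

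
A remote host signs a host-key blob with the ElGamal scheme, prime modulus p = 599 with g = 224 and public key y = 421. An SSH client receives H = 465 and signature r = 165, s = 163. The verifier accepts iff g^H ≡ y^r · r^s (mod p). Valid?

yes

Left side g^H mod p:
224^2 = 50176 ≡ 459
224^4 ≡ 459^2 = 210681 ≡ 432
224^8 ≡ 432^2 = 186624 ≡ 335
224^16 ≡ 335^2 = 112225 ≡ 212
224^32 ≡ 212^2 = 44944 ≡ 19
224^64 ≡ 19^2 = 361
224^128 ≡ 361^2 = 130321 ≡ 338
224^256 ≡ 338^2 = 114244 ≡ 434
465 = 256 + 128 + 64 + 16 + 1, so 224^465 ≡ 434·338·361·212·224 ≡ 178 (mod 599)
Right side y^r · r^s mod p:
421^2 = 177241 ≡ 536
421^4 ≡ 536^2 = 287296 ≡ 375
421^8 ≡ 375^2 = 140625 ≡ 459
421^16 ≡ 459^2 = 210681 ≡ 432
421^32 ≡ 432^2 = 186624 ≡ 335
421^64 ≡ 335^2 = 112225 ≡ 212
421^128 ≡ 212^2 = 44944 ≡ 19
165 = 128 + 32 + 4 + 1, so 421^165 ≡ 19·335·375·421 ≡ 361 (mod 599)
165^2 = 27225 ≡ 270
165^4 ≡ 270^2 = 72900 ≡ 421
165^8 ≡ 421^2 = 177241 ≡ 536
165^16 ≡ 536^2 = 287296 ≡ 375
165^32 ≡ 375^2 = 140625 ≡ 459
165^64 ≡ 459^2 = 210681 ≡ 432
165^128 ≡ 432^2 = 186624 ≡ 335
163 = 128 + 32 + 2 + 1, so 165^163 ≡ 335·459·270·165 ≡ 261 (mod 599)
361·261 = 94221 ≡ 178 (mod 599)
178 ≡ 178 (mod 599), so the signature is genuine.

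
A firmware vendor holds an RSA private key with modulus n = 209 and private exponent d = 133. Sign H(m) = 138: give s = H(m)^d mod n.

73

(H(m))^2 ≡ 138^2 = 19044 ≡ 25
(H(m))^4 ≡ 25^2 = 625 ≡ 207
(H(m))^8 ≡ 207^2 = 42849 ≡ 4
(H(m))^16 ≡ 4^2 = 16
(H(m))^32 ≡ 16^2 = 256 ≡ 47
(H(m))^64 ≡ 47^2 = 2209 ≡ 119
(H(m))^128 ≡ 119^2 = 14161 ≡ 158
133 = 128 + 4 + 1, so (H(m))^133 ≡ 158·207·138 ≡ 73 (mod 209)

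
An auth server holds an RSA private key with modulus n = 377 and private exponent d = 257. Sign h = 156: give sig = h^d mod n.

130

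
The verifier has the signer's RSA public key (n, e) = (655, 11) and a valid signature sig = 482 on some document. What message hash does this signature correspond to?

sig^2 ≡ 482^2 = 232324 ≡ 454
sig^4 ≡ 454^2 = 206116 ≡ 446
sig^8 ≡ 446^2 = 198916 ≡ 451
11 = 8 + 2 + 1, so sig^11 ≡ 451·454·482 ≡ 613 (mod 655)

613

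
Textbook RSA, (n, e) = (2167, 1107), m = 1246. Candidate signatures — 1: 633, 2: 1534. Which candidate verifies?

2

Candidate 1: Squares mod 2167: 633^1≡633, 633^2≡1961, 633^4≡1263, 633^8≡257, 633^16≡1039, 633^32≡355, 633^64≡339, 633^128≡70, 633^256≡566, 633^512≡1807, 633^1024≡1747; 1107 = 1024 + 64 + 16 + 2 + 1, so 633^1107 ≡ 1747·339·1039·1961·633 ≡ 921 (mod 2167)
Candidate 2: Squares mod 2167: 1534^1≡1534, 1534^2≡1961, 1534^4≡1263, 1534^8≡257, 1534^16≡1039, 1534^32≡355, 1534^64≡339, 1534^128≡70, 1534^256≡566, 1534^512≡1807, 1534^1024≡1747; 1107 = 1024 + 64 + 16 + 2 + 1, so 1534^1107 ≡ 1747·339·1039·1961·1534 ≡ 1246 (mod 2167)
  → matches m = 1246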